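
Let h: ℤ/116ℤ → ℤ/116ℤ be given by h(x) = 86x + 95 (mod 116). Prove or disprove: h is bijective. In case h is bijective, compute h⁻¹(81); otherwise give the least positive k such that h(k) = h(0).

58

We have gcd(86, 116) = 2 > 1. Taking u = 0 and v = 58: h(0) = 95 and h(58) = 86·58 + 95 = 5083 ≡ 95 (mod 116).
So h(0) = h(58) while 0 ≠ 58, hence h is not injective, hence not bijective.
Since h is not bijective, we find the least positive k with h(k) = h(0): this means 86k ≡ 0 (mod 116), i.e. 116 ∣ 86k. Since gcd(86, 116) = 2, dividing through by 2 this holds exactly when 58 ∣ 43k, and as gcd(43, 58) = 1, exactly when 58 ∣ k.
The smallest positive such k is 58.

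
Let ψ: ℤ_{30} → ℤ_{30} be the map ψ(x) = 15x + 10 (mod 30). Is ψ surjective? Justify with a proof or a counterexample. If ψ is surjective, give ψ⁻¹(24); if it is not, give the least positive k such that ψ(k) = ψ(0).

2

Since gcd(15, 30) = 15, we have 15x ≡ 0 (mod 15) for all x, so ψ(x) ≡ 10 (mod 15).
But 0 ≢ 10 (mod 15), so 0 ∈ ℤ_{30} has no preimage. Hence ψ is not surjective.
Since ψ is not surjective, we find the least positive k with ψ(k) = ψ(0): this means 15k ≡ 0 (mod 30), i.e. 30 ∣ 15k. Since gcd(15, 30) = 15, dividing through by 15 this holds exactly when 2 ∣ k.
The smallest positive such k is 2.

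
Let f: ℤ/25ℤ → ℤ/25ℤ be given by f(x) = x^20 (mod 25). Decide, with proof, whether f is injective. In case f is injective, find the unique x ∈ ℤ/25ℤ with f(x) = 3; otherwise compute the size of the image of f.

2

f(1) = 1^20 = 1.
f(2): Repeated squaring mod 25: 2^1 ≡ 2, 2^2 ≡ 2² = 4, 2^4 ≡ 4² = 16, 2^8 ≡ 16² = 256 ≡ 6, 2^16 ≡ 6² = 36 ≡ 11. Since 20 = 16 + 4, 2^20 ≡ 11·16: 11·16 = 176 ≡ 1. So 2^20 ≡ 1 (mod 25).
So f(1) = f(2) = 1 while 1 ≠ 2, thus f is not injective.
Since f is not injective, we determine |image(f)|. Computing x^20 mod 25 for each x (by repeated squaring, reducing mod 25 at every step), the values f(0), f(1), …, f(24) are: 0, 1, 1, 1, 1, 0, 1, 1, 1, 1, 0, 1, 1, 1, 1, 0, 1, 1, 1, 1, 0, 1, 1, 1, 1.
The distinct values are {0, 1}; there are 2 of them.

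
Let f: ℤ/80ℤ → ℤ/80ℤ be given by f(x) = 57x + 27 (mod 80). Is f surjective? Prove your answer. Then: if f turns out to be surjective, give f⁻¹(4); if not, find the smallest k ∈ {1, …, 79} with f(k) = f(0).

Since gcd(57, 80) = 1, 57 is invertible modulo 80. Euclid's algorithm: 80 = 1·57 + 23, 57 = 2·23 + 11, 23 = 2·11 + 1; back-substituting gives 1 = 73·57 − 52·80, so 57⁻¹ ≡ 73 (mod 80).
For any y ∈ ℤ/80ℤ, x = 73(y − 27) mod 80 satisfies f(x) = 57·73(y − 27) + 27 ≡ y (since 57·73 ≡ 1 mod 80). So every y has a preimage.
So f is surjective.
Since f is surjective, we compute f⁻¹(4): solve 57x + 27 ≡ 4 (mod 80), i.e. 57x ≡ 57 (mod 80).
Multiplying by 57⁻¹ = 73 gives x ≡ 73·57 = 4161 = 52·80 + 1 ≡ 1 (mod 80).
Check: f(1) = 57·1 + 27 = 84 = 1·80 + 4 ≡ 4 (mod 80).

1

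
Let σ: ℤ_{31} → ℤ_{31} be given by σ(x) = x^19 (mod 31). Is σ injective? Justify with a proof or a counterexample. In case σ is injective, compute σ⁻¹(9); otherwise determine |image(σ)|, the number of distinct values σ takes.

20

Since 31 is prime, the nonzero elements of ℤ_{31} form a cyclic group of order 30.
As gcd(19, 30) = 1, raising to the 19th power is a bijection on this group: if a^19 ≡ b^19 then (ab^{−1})^19 = 1, and the only element of order dividing gcd(19, 30) = 1 is 1, so a = b.
With σ(0) = 0 this makes σ injective on all of ℤ_{31}, hence bijective (finite equal-size domain and codomain). In particular σ is injective.
Since σ is injective, we find the preimage of 9. The inverse of x ↦ x^19 on (ℤ_{31})^× is x ↦ x^19, because 19·19 = 361 = 12·30 + 1 ≡ 1 (mod 30) and x^{30} = 1 for x ≠ 0 (Fermat). So σ⁻¹(9) = 9^19 mod 31.
Repeated squaring mod 31: 9^1 ≡ 9, 9^2 ≡ 9² = 81 ≡ 19, 9^4 ≡ 19² = 361 ≡ 20, 9^8 ≡ 20² = 400 ≡ 28, 9^16 ≡ 28² = 784 ≡ 9. Since 19 = 16 + 2 + 1, 9^19 ≡ 9·19·9: 9·19 = 171 ≡ 16, then 16·9 = 144 ≡ 20. So 9^19 ≡ 20 (mod 31).
Hence σ⁻¹(9) = 20.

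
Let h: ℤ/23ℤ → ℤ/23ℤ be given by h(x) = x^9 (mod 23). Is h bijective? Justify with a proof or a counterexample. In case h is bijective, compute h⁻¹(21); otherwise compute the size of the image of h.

Since 23 is prime, the nonzero elements of ℤ/23ℤ form a cyclic group of order 22.
As gcd(9, 22) = 1, raising to the 9th power is a bijection on this group: if a^9 ≡ b^9 then (ab^{−1})^9 = 1, and the only element of order dividing gcd(9, 22) = 1 is 1, so a = b.
With h(0) = 0 this makes h injective on all of ℤ/23ℤ, hence bijective (finite equal-size domain and codomain). In particular h is bijective.
Since h is bijective, we find the preimage of 21. The inverse of x ↦ x^9 on (ℤ/23ℤ)^× is x ↦ x^5, because 9·5 = 45 = 2·22 + 1 ≡ 1 (mod 22) and x^{22} = 1 for x ≠ 0 (Fermat). So h⁻¹(21) = 21^5 mod 23.
Repeated squaring mod 23: 21^1 ≡ 21, 21^2 ≡ 21² = 441 ≡ 4, 21^4 ≡ 4² = 16. Since 5 = 4 + 1, 21^5 ≡ 16·21: 16·21 = 336 ≡ 14. So 21^5 ≡ 14 (mod 23).
Hence h⁻¹(21) = 14.

14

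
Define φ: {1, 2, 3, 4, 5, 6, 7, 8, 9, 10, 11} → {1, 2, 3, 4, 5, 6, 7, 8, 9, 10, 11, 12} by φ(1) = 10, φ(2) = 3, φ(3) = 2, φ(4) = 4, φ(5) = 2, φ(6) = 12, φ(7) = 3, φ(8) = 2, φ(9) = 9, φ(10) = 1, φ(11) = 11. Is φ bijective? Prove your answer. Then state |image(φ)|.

8

φ(3) = 2 = φ(5) with 3 ≠ 5, so φ is not injective, hence not bijective.
The image of φ is {1, 2, 3, 4, 9, 10, 11, 12}, which has 8 elements.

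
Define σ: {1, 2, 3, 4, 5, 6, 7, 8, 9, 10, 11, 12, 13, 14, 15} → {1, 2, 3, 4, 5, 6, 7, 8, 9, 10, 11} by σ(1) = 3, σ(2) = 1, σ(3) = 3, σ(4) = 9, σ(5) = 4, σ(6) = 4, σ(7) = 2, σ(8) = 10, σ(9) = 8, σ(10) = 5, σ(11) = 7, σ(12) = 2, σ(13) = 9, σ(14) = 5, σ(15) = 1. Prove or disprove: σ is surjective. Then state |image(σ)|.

No element maps to 6, so σ is not surjective.
The image of σ is {1, 2, 3, 4, 5, 7, 8, 9, 10}, which has 9 elements.

9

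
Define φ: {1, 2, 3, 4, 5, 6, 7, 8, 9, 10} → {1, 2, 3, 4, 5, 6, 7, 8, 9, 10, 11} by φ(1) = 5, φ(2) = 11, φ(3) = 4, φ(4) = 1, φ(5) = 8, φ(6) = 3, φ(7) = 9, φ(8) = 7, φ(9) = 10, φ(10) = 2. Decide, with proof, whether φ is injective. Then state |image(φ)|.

10

The values φ(1), …, φ(10) are 5, 11, 4, 1, 8, 3, 9, 7, 10, 2 — all distinct.
So φ(x_1) = φ(x_2) only when x_1 = x_2, and φ is injective.
The image of φ is {1, 2, 3, 4, 5, 7, 8, 9, 10, 11}, which has 10 elements.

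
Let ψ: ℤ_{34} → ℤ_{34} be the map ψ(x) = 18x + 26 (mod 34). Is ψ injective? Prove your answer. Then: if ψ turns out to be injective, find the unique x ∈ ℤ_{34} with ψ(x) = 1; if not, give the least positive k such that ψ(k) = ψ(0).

17

We have gcd(18, 34) = 2 > 1. Taking s = 0 and t = 17: ψ(0) = 26 and ψ(17) = 18·17 + 26 = 332 ≡ 26 (mod 34).
So ψ(0) = ψ(17) while 0 ≠ 17, hence ψ is not injective.
Since ψ is not injective, we find the least positive k with ψ(k) = ψ(0): this means 18k ≡ 0 (mod 34), i.e. 34 ∣ 18k. Since gcd(18, 34) = 2, dividing through by 2 this holds exactly when 17 ∣ 9k, and as gcd(9, 17) = 1, exactly when 17 ∣ k.
The smallest positive such k is 17.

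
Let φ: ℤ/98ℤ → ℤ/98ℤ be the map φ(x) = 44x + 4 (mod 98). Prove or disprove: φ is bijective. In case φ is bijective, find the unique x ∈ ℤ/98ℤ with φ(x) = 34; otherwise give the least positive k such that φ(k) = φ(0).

49

We have gcd(44, 98) = 2 > 1. Taking a = 0 and b = 49: φ(0) = 4 and φ(49) = 44·49 + 4 = 2160 ≡ 4 (mod 98).
So φ(0) = φ(49) while 0 ≠ 49, so φ is not injective, hence not bijective.
Since φ is not bijective, we find the least positive k with φ(k) = φ(0): this means 44k ≡ 0 (mod 98), i.e. 98 ∣ 44k. Since gcd(44, 98) = 2, dividing through by 2 this holds exactly when 49 ∣ 22k, and as gcd(22, 49) = 1, exactly when 49 ∣ k.
The smallest positive such k is 49.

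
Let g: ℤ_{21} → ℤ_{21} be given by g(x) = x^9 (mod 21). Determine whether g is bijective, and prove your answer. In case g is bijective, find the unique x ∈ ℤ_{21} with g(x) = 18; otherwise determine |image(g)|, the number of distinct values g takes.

9

g(1) = 1^9 = 1.
g(4): Repeated squaring mod 21: 4^1 ≡ 4, 4^2 ≡ 4² = 16, 4^4 ≡ 16² = 256 ≡ 4, 4^8 ≡ 4² = 16. Since 9 = 8 + 1, 4^9 ≡ 16·4: 16·4 = 64 ≡ 1. So 4^9 ≡ 1 (mod 21).
So g(1) = g(4) = 1 while 1 ≠ 4, hence g is not injective, hence not bijective.
Since g is not bijective, we determine |image(g)|. Computing x^9 mod 21 for each x (by repeated squaring, reducing mod 21 at every step), the values g(0), g(1), …, g(20) are: 0, 1, 8, 6, 1, 20, 6, 7, 8, 15, 13, 8, 6, 13, 14, 15, 1, 20, 15, 13, 20.
The distinct values are {0, 1, 6, 7, 8, 13, 14, 15, 20}; there are 9 of them.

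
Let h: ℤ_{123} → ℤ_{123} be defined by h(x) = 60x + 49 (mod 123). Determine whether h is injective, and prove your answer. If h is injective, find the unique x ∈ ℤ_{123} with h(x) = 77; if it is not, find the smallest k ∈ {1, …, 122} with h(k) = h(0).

We have gcd(60, 123) = 3 > 1. Taking x_1 = 0 and x_2 = 41: h(0) = 49 and h(41) = 60·41 + 49 = 2509 ≡ 49 (mod 123).
So h(0) = h(41) while 0 ≠ 41, hence h is not injective.
Since h is not injective, we find the least positive k with h(k) = h(0): this means 60k ≡ 0 (mod 123), i.e. 123 ∣ 60k. Since gcd(60, 123) = 3, dividing through by 3 this holds exactly when 41 ∣ 20k, and as gcd(20, 41) = 1, exactly when 41 ∣ k.
The smallest positive such k is 41.

41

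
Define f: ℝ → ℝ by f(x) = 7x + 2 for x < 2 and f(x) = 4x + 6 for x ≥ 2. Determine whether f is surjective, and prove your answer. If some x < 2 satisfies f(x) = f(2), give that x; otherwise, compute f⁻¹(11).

12/7

Both pieces are strictly increasing (slopes 7 and 4), so each is injective on its own interval.
The left piece maps (−∞, 2) onto (−∞, 16); the right piece maps [2, ∞) onto [14, ∞).
The union (−∞, 16) ∪ [14, ∞) covers ℝ, so f is surjective.
For the follow-up: the images overlap, so an x < 2 with f(x) = f(2) exists. f(2) = 14; solving 7x + 2 = 14 for x < 2 gives x = (14 − 2)/7 = 12/7.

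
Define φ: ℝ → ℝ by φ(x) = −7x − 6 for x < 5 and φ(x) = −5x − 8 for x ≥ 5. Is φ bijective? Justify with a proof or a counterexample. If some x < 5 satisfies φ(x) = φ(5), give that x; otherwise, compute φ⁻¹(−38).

Both pieces are strictly decreasing (slopes −7 and −5), so each is injective on its own interval.
The left piece maps (−∞, 5) onto (−41, ∞); the right piece maps [5, ∞) onto (−∞, −33].
These images overlap. In particular φ(5) = −33 (right piece), and solving −7x − 6 = −33 on the left piece gives x = 27/7 < 5.
So φ(27/7) = φ(5) with 27/7 ≠ 5, and φ is not injective, hence not bijective. This x = 27/7 is the requested value below 5.

27/7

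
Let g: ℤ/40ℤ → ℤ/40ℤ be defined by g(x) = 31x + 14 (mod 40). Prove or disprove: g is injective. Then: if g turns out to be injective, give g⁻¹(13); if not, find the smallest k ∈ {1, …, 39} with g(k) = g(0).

9

By definition, injectivity means: for all x_1, x_2 in the domain, g(x_1) = g(x_2) implies x_1 = x_2.
Suppose g(x_1) = g(x_2) in ℤ/40ℤ. Then 31x_1 + 14 ≡ 31x_2 + 14 (mod 40), hence 31(x_1 − x_2) ≡ 0 (mod 40).
Since gcd(31, 40) = 1, 31 is invertible modulo 40, hence x_1 − x_2 ≡ 0 (mod 40), i.e. x_1 = x_2.
Therefore g is injective.
We now compute 31⁻¹ mod 40 explicitly. Euclid's algorithm: 40 = 1·31 + 9, 31 = 3·9 + 4, 9 = 2·4 + 1; back-substituting gives 1 = 31·31 − 24·40, so 31⁻¹ ≡ 31 (mod 40).
Since g is injective, we compute g⁻¹(13): solve 31x + 14 ≡ 13 (mod 40), i.e. 31x ≡ 39 (mod 40).
Multiplying by 31⁻¹ = 31 gives x ≡ 31·39 = 1209 = 30·40 + 9 ≡ 9 (mod 40).
Check: g(9) = 31·9 + 14 = 293 = 7·40 + 13 ≡ 13 (mod 40).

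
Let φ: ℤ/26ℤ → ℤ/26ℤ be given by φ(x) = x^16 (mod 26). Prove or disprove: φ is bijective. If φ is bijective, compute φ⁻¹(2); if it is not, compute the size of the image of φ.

φ(1) = 1^16 = 1.
φ(5): Repeated squaring mod 26: 5^1 ≡ 5, 5^2 ≡ 5² = 25, 5^4 ≡ 25² = 625 ≡ 1, 5^8 ≡ 1² = 1, 5^16 ≡ 1² = 1. So 5^16 ≡ 1 (mod 26).
So φ(1) = φ(5) = 1 while 1 ≠ 5, thus φ is not injective, hence not bijective.
Since φ is not bijective, we determine |image(φ)|. Computing x^16 mod 26 for each x (by repeated squaring, reducing mod 26 at every step), the values φ(0), φ(1), …, φ(25) are: 0, 1, 16, 3, 22, 1, 22, 9, 14, 9, 16, 3, 14, 13, 14, 3, 16, 9, 14, 9, 22, 1, 22, 3, 16, 1.
The distinct values are {0, 1, 3, 9, 13, 14, 16, 22}; there are 8 of them.

8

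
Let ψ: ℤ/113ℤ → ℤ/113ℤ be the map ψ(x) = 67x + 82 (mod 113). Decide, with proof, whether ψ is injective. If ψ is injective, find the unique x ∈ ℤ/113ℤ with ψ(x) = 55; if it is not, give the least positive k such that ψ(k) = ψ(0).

62

Recall: ψ is injective if ψ(a) = ψ(b) implies a = b.
Suppose ψ(a) = ψ(b) in ℤ/113ℤ. Then 67a + 82 ≡ 67b + 82 (mod 113), therefore 67(a − b) ≡ 0 (mod 113).
Since gcd(67, 113) = 1, 67 is invertible modulo 113, so a − b ≡ 0 (mod 113), i.e. a = b.
Therefore ψ is injective.
We now compute 67⁻¹ mod 113 explicitly. Euclid's algorithm: 113 = 1·67 + 46, 67 = 1·46 + 21, 46 = 2·21 + 4, 21 = 5·4 + 1; back-substituting gives 1 = 27·67 − 16·113, so 67⁻¹ ≡ 27 (mod 113).
Since ψ is injective, we compute ψ⁻¹(55): solve 67x + 82 ≡ 55 (mod 113), i.e. 67x ≡ 86 (mod 113).
Multiplying by 67⁻¹ = 27 gives x ≡ 27·86 = 2322 = 20·113 + 62 ≡ 62 (mod 113).
Check: ψ(62) = 67·62 + 82 = 4236 = 37·113 + 55 ≡ 55 (mod 113).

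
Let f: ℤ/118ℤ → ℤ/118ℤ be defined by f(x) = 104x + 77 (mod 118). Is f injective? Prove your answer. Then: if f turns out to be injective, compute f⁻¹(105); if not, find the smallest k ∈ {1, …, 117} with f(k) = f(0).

Recall that injectivity means: for all a, b in the domain, f(a) = f(b) implies a = b.
We have gcd(104, 118) = 2 > 1. Taking a = 0 and b = 59: f(0) = 77 and f(59) = 104·59 + 77 = 6213 ≡ 77 (mod 118).
So f(0) = f(59) while 0 ≠ 59, therefore f is not injective.
Since f is not injective, we find the least positive k with f(k) = f(0): this means 104k ≡ 0 (mod 118), i.e. 118 ∣ 104k. Since gcd(104, 118) = 2, dividing through by 2 this holds exactly when 59 ∣ 52k, and as gcd(52, 59) = 1, exactly when 59 ∣ k.
The smallest positive such k is 59.

59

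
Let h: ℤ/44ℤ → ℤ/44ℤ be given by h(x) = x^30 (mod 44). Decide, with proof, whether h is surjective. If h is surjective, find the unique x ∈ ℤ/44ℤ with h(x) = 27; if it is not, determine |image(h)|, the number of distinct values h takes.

h(1) = 1^30 = 1.
h(3): Repeated squaring mod 44: 3^1 ≡ 3, 3^2 ≡ 3² = 9, 3^4 ≡ 9² = 81 ≡ 37, 3^8 ≡ 37² = 1369 ≡ 5, 3^16 ≡ 5² = 25. Since 30 = 16 + 8 + 4 + 2, 3^30 ≡ 25·5·37·9: 25·5 = 125 ≡ 37, then 37·37 = 1369 ≡ 5, then 5·9 = 45 ≡ 1. So 3^30 ≡ 1 (mod 44).
So h(1) = h(3) = 1 while 1 ≠ 3, so h is not injective.
A non-injective map from the 44-element set ℤ/44ℤ to itself takes at most 43 distinct values, so it cannot be surjective. Hence h is not surjective.
Since h is not surjective, we determine |image(h)|. Computing x^30 mod 44 for each x (by repeated squaring, reducing mod 44 at every step), the values h(0), h(1), …, h(43) are: 0, 1, 12, 1, 12, 1, 12, 1, 12, 1, 12, 33, 12, 1, 12, 1, 12, 1, 12, 1, 12, 1, 0, 1, 12, 1, 12, 1, 12, 1, 12, 1, 12, 33, 12, 1, 12, 1, 12, 1, 12, 1, 12, 1.
The distinct values are {0, 1, 12, 33}; there are 4 of them.

4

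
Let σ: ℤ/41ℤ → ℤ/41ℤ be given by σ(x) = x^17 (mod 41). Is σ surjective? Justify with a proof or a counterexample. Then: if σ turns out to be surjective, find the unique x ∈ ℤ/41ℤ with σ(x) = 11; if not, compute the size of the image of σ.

Since 41 is prime, the nonzero elements of ℤ/41ℤ form a cyclic group of order 40.
As gcd(17, 40) = 1, raising to the 17th power is a bijection on this group: if a^17 ≡ b^17 then (ab^{−1})^17 = 1, and the only element of order dividing gcd(17, 40) = 1 is 1, so a = b.
With σ(0) = 0 this makes σ injective on all of ℤ/41ℤ, hence bijective (finite equal-size domain and codomain). In particular σ is surjective.
Since σ is surjective, we find the preimage of 11. The inverse of x ↦ x^17 on (ℤ/41ℤ)^× is x ↦ x^33, because 17·33 = 561 = 14·40 + 1 ≡ 1 (mod 40) and x^{40} = 1 for x ≠ 0 (Fermat). So σ⁻¹(11) = 11^33 mod 41.
Repeated squaring mod 41: 11^1 ≡ 11, 11^2 ≡ 11² = 121 ≡ 39, 11^4 ≡ 39² = 1521 ≡ 4, 11^8 ≡ 4² = 16, 11^16 ≡ 16² = 256 ≡ 10, 11^32 ≡ 10² = 100 ≡ 18. Since 33 = 32 + 1, 11^33 ≡ 18·11: 18·11 = 198 ≡ 34. So 11^33 ≡ 34 (mod 41).
Hence σ⁻¹(11) = 34.

34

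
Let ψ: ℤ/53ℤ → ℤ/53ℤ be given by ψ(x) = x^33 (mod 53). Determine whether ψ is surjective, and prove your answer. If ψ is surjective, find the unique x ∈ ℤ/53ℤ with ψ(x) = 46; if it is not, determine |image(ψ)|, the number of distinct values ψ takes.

Since 53 is prime, the nonzero elements of ℤ/53ℤ form a cyclic group of order 52.
As gcd(33, 52) = 1, raising to the 33rd power is a bijection on this group: if s^33 ≡ t^33 then (st^{−1})^33 = 1, and the only element of order dividing gcd(33, 52) = 1 is 1, so s = t.
With ψ(0) = 0 this makes ψ injective on all of ℤ/53ℤ, hence bijective (finite equal-size domain and codomain). In particular ψ is surjective.
Since ψ is surjective, we find the preimage of 46. The inverse of x ↦ x^33 on (ℤ/53ℤ)^× is x ↦ x^41, because 33·41 = 1353 = 26·52 + 1 ≡ 1 (mod 52) and x^{52} = 1 for x ≠ 0 (Fermat). So ψ⁻¹(46) = 46^41 mod 53.
Repeated squaring mod 53: 46^1 ≡ 46, 46^2 ≡ 46² = 2116 ≡ 49, 46^4 ≡ 49² = 2401 ≡ 16, 46^8 ≡ 16² = 256 ≡ 44, 46^16 ≡ 44² = 1936 ≡ 28, 46^32 ≡ 28² = 784 ≡ 42. Since 41 = 32 + 8 + 1, 46^41 ≡ 42·44·46: 42·44 = 1848 ≡ 46, then 46·46 = 2116 ≡ 49. So 46^41 ≡ 49 (mod 53).
Hence ψ⁻¹(46) = 49.

49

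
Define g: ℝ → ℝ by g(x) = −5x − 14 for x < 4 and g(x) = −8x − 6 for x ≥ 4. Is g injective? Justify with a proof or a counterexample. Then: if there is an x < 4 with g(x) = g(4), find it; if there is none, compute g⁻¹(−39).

Both pieces are strictly decreasing (slopes −5 and −8), so each is injective on its own interval.
The left piece maps (−∞, 4) onto (−34, ∞); the right piece maps [4, ∞) onto (−∞, −38].
These images are disjoint, so no value is attained by both pieces. Therefore g is injective.
Because the two images are disjoint, no x < 4 has g(x) = g(4), so we compute g⁻¹(−39): −39 lies in (−∞, −38], so solve −8x − 6 = −39: x = (−39 + 6)/(−8) = 33/8.

33/8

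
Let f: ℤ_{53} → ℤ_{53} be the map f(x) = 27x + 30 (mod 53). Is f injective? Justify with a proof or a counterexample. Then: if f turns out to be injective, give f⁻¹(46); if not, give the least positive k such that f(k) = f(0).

If f(x_1) = f(x_2), then 27x_1 ≡ 27x_2 (mod 53). Because gcd(27, 53) = 1, we may cancel 27 to get x_1 ≡ x_2 (mod 53).
Hence f is injective.
We now compute 27⁻¹ mod 53 explicitly. Euclid's algorithm: 53 = 1·27 + 26, 27 = 1·26 + 1; back-substituting gives 1 = 2·27 − 1·53, so 27⁻¹ ≡ 2 (mod 53).
Since f is injective, we compute f⁻¹(46): solve 27x + 30 ≡ 46 (mod 53), i.e. 27x ≡ 16 (mod 53).
Multiplying by 27⁻¹ = 2 gives x ≡ 2·16 = 32 ≡ 32 (mod 53).
Check: f(32) = 27·32 + 30 = 894 = 16·53 + 46 ≡ 46 (mod 53).

32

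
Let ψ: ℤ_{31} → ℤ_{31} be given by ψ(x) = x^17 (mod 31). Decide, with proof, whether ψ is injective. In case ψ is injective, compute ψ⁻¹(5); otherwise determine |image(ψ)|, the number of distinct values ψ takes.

25

Since 31 is prime, the nonzero elements of ℤ_{31} form a cyclic group of order 30.
As gcd(17, 30) = 1, raising to the 17th power is a bijection on this group: if u^17 ≡ v^17 then (uv^{−1})^17 = 1, and the only element of order dividing gcd(17, 30) = 1 is 1, so u = v.
With ψ(0) = 0 this makes ψ injective on all of ℤ_{31}, hence bijective (finite equal-size domain and codomain). In particular ψ is injective.
Since ψ is injective, we find the preimage of 5. The inverse of x ↦ x^17 on (ℤ_{31})^× is x ↦ x^23, because 17·23 = 391 = 13·30 + 1 ≡ 1 (mod 30) and x^{30} = 1 for x ≠ 0 (Fermat). So ψ⁻¹(5) = 5^23 mod 31.
Repeated squaring mod 31: 5^1 ≡ 5, 5^2 ≡ 5² = 25, 5^4 ≡ 25² = 625 ≡ 5, 5^8 ≡ 5² = 25, 5^16 ≡ 25² = 625 ≡ 5. Since 23 = 16 + 4 + 2 + 1, 5^23 ≡ 5·5·25·5: 5·5 = 25, then 25·25 = 625 ≡ 5, then 5·5 = 25. So 5^23 ≡ 25 (mod 31).
Hence ψ⁻¹(5) = 25.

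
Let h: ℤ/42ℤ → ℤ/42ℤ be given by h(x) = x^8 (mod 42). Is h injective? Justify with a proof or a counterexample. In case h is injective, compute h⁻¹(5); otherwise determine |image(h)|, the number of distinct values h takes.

h(4): Repeated squaring mod 42: 4^1 ≡ 4, 4^2 ≡ 4² = 16, 4^4 ≡ 16² = 256 ≡ 4, 4^8 ≡ 4² = 16. So 4^8 ≡ 16 (mod 42).
h(10): Repeated squaring mod 42: 10^1 ≡ 10, 10^2 ≡ 10² = 100 ≡ 16, 10^4 ≡ 16² = 256 ≡ 4, 10^8 ≡ 4² = 16. So 10^8 ≡ 16 (mod 42).
So h(4) = h(10) = 16 while 4 ≠ 10, thus h is not injective.
Since h is not injective, we determine |image(h)|. Computing x^8 mod 42 for each x (by repeated squaring, reducing mod 42 at every step), the values h(0), h(1), …, h(41) are: 0, 1, 4, 9, 16, 25, 36, 7, 22, 39, 16, 37, 18, 1, 28, 15, 4, 37, 30, 25, 22, 21, 22, 25, 30, 37, 4, 15, 28, 1, 18, 37, 16, 39, 22, 7, 36, 25, 16, 9, 4, 1.
The distinct values are {0, 1, 4, 7, 9, 15, 16, 18, 21, 22, 25, 28, 30, 36, 37, 39}; there are 16 of them.

16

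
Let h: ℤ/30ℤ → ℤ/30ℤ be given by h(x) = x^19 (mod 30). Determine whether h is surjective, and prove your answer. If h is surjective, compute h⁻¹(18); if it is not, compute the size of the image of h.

Computing x^19 mod 30 for each x (by repeated squaring, reducing mod 30 at every step), the values h(0), h(1), …, h(29) are: 0, 1, 8, 27, 4, 5, 6, 13, 2, 9, 10, 11, 18, 7, 14, 15, 16, 23, 12, 19, 20, 21, 28, 17, 24, 25, 26, 3, 22, 29.
Every element of ℤ/30ℤ appears exactly once in this list, so h is a bijection, and in particular surjective.
Since h is surjective, we read off the preimage of 18 from the same table: h(12) = 18, so h⁻¹(18) = 12.

12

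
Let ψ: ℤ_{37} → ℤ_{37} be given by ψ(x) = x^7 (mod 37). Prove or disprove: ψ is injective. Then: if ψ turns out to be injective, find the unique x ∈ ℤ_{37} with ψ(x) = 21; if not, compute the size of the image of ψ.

28

Since 37 is prime, the nonzero elements of ℤ_{37} form a cyclic group of order 36.
As gcd(7, 36) = 1, raising to the 7th power is a bijection on this group: if u^7 ≡ v^7 then (uv^{−1})^7 = 1, and the only element of order dividing gcd(7, 36) = 1 is 1, so u = v.
With ψ(0) = 0 this makes ψ injective on all of ℤ_{37}, hence bijective (finite equal-size domain and codomain). In particular ψ is injective.
Since ψ is injective, we find the preimage of 21. The inverse of x ↦ x^7 on (ℤ_{37})^× is x ↦ x^31, because 7·31 = 217 = 6·36 + 1 ≡ 1 (mod 36) and x^{36} = 1 for x ≠ 0 (Fermat). So ψ⁻¹(21) = 21^31 mod 37.
Repeated squaring mod 37: 21^1 ≡ 21, 21^2 ≡ 21² = 441 ≡ 34, 21^4 ≡ 34² = 1156 ≡ 9, 21^8 ≡ 9² = 81 ≡ 7, 21^16 ≡ 7² = 49 ≡ 12. Since 31 = 16 + 8 + 4 + 2 + 1, 21^31 ≡ 12·7·9·34·21: 12·7 = 84 ≡ 10, then 10·9 = 90 ≡ 16, then 16·34 = 544 ≡ 26, then 26·21 = 546 ≡ 28. So 21^31 ≡ 28 (mod 37).
Hence ψ⁻¹(21) = 28.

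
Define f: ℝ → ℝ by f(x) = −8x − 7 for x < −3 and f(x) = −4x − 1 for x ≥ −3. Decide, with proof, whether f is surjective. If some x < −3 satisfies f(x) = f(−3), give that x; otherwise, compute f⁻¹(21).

Both pieces are strictly decreasing (slopes −8 and −4), so each is injective on its own interval.
The left piece maps (−∞, −3) onto (17, ∞); the right piece maps [−3, ∞) onto (−∞, 11].
The union (17, ∞) ∪ (−∞, 11] omits the interval between 17 and 11; in particular 17 has no preimage. So f is not surjective.
Because the two images are disjoint, no x < −3 has f(x) = f(−3), so we compute f⁻¹(21): 21 lies in (17, ∞), so solve −8x − 7 = 21: x = (21 + 7)/(−8) = −7/2.

-7/2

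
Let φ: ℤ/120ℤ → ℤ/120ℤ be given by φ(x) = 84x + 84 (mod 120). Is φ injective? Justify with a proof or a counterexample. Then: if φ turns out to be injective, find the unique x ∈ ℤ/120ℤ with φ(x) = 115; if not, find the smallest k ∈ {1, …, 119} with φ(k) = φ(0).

Recall that φ is injective when φ(x_1) = φ(x_2) forces x_1 = x_2.
We have gcd(84, 120) = 12 > 1. Taking x_1 = 0 and x_2 = 10: φ(0) = 84 and φ(10) = 84·10 + 84 = 924 ≡ 84 (mod 120).
So φ(0) = φ(10) while 0 ≠ 10, so φ is not injective.
Since φ is not injective, we find the least positive k with φ(k) = φ(0): this means 84k ≡ 0 (mod 120), i.e. 120 ∣ 84k. Since gcd(84, 120) = 12, dividing through by 12 this holds exactly when 10 ∣ 7k, and as gcd(7, 10) = 1, exactly when 10 ∣ k.
The smallest positive such k is 10.

10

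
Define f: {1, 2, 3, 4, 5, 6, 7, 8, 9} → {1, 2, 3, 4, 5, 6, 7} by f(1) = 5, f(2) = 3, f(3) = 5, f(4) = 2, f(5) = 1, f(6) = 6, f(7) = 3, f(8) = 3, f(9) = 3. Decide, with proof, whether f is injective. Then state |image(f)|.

5

f(1) = 5 = f(3) with 1 ≠ 3, so f is not injective.
The image of f is {1, 2, 3, 5, 6}, which has 5 elements.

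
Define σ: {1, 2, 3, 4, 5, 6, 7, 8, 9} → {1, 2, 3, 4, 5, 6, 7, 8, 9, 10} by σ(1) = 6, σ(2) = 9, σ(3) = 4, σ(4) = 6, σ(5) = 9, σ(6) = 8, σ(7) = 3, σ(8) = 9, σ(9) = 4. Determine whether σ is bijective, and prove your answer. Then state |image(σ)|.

σ(1) = 6 = σ(4) with 1 ≠ 4, so σ is not injective, hence not bijective.
The image of σ is {3, 4, 6, 8, 9}, which has 5 elements.

5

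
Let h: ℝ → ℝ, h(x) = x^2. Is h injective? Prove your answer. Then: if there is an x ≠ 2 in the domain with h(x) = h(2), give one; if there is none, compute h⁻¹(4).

h(2) = 4 = (−2)^2 = h(−2) (since 2 is even), with 2 ≠ −2. So h is not injective.
For the follow-up, such an x exists: taking x = −2 ∈ ℝ gives h(−2) = 4 = h(2) with −2 ≠ 2.

-2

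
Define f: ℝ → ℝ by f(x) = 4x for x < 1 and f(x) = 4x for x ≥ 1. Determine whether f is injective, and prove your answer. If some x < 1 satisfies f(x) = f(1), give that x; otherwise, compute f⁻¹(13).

Both pieces are strictly increasing (slopes 4 and 4), so each is injective on its own interval.
The left piece maps (−∞, 1) onto (−∞, 4); the right piece maps [1, ∞) onto [4, ∞).
These images are disjoint, so no value is attained by both pieces. Hence f is injective.
Because the two images are disjoint, no x < 1 has f(x) = f(1), so we compute f⁻¹(13): 13 lies in [4, ∞), so solve 4x = 13: x = (13 − 0)/4 = 13/4.

13/4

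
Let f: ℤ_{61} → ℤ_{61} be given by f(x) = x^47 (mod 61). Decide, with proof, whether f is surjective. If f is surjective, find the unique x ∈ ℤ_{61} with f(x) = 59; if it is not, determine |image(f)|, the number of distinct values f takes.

51

Since 61 is prime, the nonzero elements of ℤ_{61} form a cyclic group of order 60.
As gcd(47, 60) = 1, raising to the 47th power is a bijection on this group: if s^47 ≡ t^47 then (st^{−1})^47 = 1, and the only element of order dividing gcd(47, 60) = 1 is 1, so s = t.
With f(0) = 0 this makes f injective on all of ℤ_{61}, hence bijective (finite equal-size domain and codomain). In particular f is surjective.
Since f is surjective, we find the preimage of 59. The inverse of x ↦ x^47 on (ℤ_{61})^× is x ↦ x^23, because 47·23 = 1081 = 18·60 + 1 ≡ 1 (mod 60) and x^{60} = 1 for x ≠ 0 (Fermat). So f⁻¹(59) = 59^23 mod 61.
Repeated squaring mod 61: 59^1 ≡ 59, 59^2 ≡ 59² = 3481 ≡ 4, 59^4 ≡ 4² = 16, 59^8 ≡ 16² = 256 ≡ 12, 59^16 ≡ 12² = 144 ≡ 22. Since 23 = 16 + 4 + 2 + 1, 59^23 ≡ 22·16·4·59: 22·16 = 352 ≡ 47, then 47·4 = 188 ≡ 5, then 5·59 = 295 ≡ 51. So 59^23 ≡ 51 (mod 61).
Hence f⁻¹(59) = 51.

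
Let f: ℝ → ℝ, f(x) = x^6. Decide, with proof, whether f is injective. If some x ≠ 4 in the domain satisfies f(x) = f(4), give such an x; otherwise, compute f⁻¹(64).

-4

f(4) = 4096 = (−4)^6 = f(−4) (since 6 is even), with 4 ≠ −4. So f is not injective.
For the follow-up, such an x exists: taking x = −4 ∈ ℝ gives f(−4) = 4096 = f(4) with −4 ≠ 4.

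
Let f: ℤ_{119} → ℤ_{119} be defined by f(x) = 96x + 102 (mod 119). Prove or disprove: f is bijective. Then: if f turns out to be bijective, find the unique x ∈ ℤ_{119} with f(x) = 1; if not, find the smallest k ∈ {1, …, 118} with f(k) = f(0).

If f(x_1) = f(x_2), then 96x_1 ≡ 96x_2 (mod 119). Because gcd(96, 119) = 1, we may cancel 96 to get x_1 ≡ x_2 (mod 119).
We now compute 96⁻¹ mod 119 explicitly. Euclid's algorithm: 119 = 1·96 + 23, 96 = 4·23 + 4, 23 = 5·4 + 3, 4 = 1·3 + 1; back-substituting gives 1 = 31·96 − 25·119, so 96⁻¹ ≡ 31 (mod 119).
For any y ∈ ℤ_{119}, x = 31(y − 102) mod 119 satisfies f(x) = 96·31(y − 102) + 102 ≡ y (since 96·31 ≡ 1 mod 119). So every y has a preimage.
Hence f is bijective.
Since f is bijective, we find f⁻¹(1): we need 96x ≡ 1 − 102 ≡ 18 (mod 119). Using 96⁻¹ = 31: x ≡ 31·18 = 558 = 4·119 + 82, so x = 82.
Check: f(82) = 96·82 + 102 = 7974 = 67·119 + 1 ≡ 1 (mod 119).

82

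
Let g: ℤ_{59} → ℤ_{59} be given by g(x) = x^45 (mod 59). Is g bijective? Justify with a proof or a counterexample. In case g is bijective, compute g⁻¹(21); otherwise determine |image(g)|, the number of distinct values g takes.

22

Since 59 is prime, the nonzero elements of ℤ_{59} form a cyclic group of order 58.
As gcd(45, 58) = 1, raising to the 45th power is a bijection on this group: if s^45 ≡ t^45 then (st^{−1})^45 = 1, and the only element of order dividing gcd(45, 58) = 1 is 1, so s = t.
With g(0) = 0 this makes g injective on all of ℤ_{59}, hence bijective (finite equal-size domain and codomain). In particular g is bijective.
Since g is bijective, we find the preimage of 21. The inverse of x ↦ x^45 on (ℤ_{59})^× is x ↦ x^49, because 45·49 = 2205 = 38·58 + 1 ≡ 1 (mod 58) and x^{58} = 1 for x ≠ 0 (Fermat). So g⁻¹(21) = 21^49 mod 59.
Repeated squaring mod 59: 21^1 ≡ 21, 21^2 ≡ 21² = 441 ≡ 28, 21^4 ≡ 28² = 784 ≡ 17, 21^8 ≡ 17² = 289 ≡ 53, 21^16 ≡ 53² = 2809 ≡ 36, 21^32 ≡ 36² = 1296 ≡ 57. Since 49 = 32 + 16 + 1, 21^49 ≡ 57·36·21: 57·36 = 2052 ≡ 46, then 46·21 = 966 ≡ 22. So 21^49 ≡ 22 (mod 59).
Hence g⁻¹(21) = 22.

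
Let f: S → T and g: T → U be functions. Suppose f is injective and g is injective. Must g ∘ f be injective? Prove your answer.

injective

Suppose (g ∘ f)(a) = (g ∘ f)(b), i.e. g(f(a)) = g(f(b)).
Since g is injective, f(a) = f(b). Since f is injective, a = b. Thus g ∘ f is injective.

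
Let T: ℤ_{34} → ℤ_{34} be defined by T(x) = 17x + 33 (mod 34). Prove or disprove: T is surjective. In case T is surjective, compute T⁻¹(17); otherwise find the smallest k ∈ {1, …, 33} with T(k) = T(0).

2

Since gcd(17, 34) = 17, we have 17x ≡ 0 (mod 17) for all x, so T(x) ≡ 16 (mod 17).
But 0 ≢ 16 (mod 17), so 0 ∈ ℤ_{34} has no preimage. So T is not surjective.
Since T is not surjective, we find the least positive k with T(k) = T(0): this means 17k ≡ 0 (mod 34), i.e. 34 ∣ 17k. Since gcd(17, 34) = 17, dividing through by 17 this holds exactly when 2 ∣ k.
The smallest positive such k is 2.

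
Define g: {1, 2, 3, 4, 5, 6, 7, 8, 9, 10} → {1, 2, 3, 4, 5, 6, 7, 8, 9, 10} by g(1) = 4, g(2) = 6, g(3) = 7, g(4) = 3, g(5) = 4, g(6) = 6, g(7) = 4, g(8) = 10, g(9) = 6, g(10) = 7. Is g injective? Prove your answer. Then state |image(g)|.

5

g(1) = 4 = g(5) with 1 ≠ 5, so g is not injective.
The image of g is {3, 4, 6, 7, 10}, which has 5 elements.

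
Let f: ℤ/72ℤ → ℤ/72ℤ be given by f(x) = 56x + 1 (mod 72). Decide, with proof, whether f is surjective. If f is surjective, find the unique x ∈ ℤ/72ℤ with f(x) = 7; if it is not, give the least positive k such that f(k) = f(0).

9

Recall: f is surjective if every y in the codomain equals f(x) for some x in the domain.
Since gcd(56, 72) = 8, we have 56x ≡ 0 (mod 8) for all x, so f(x) ≡ 1 (mod 8).
But 0 ≢ 1 (mod 8), so 0 ∈ ℤ/72ℤ has no preimage. Hence f is not surjective.
Since f is not surjective, we find the least positive k with f(k) = f(0): this means 56k ≡ 0 (mod 72), i.e. 72 ∣ 56k. Since gcd(56, 72) = 8, dividing through by 8 this holds exactly when 9 ∣ 7k, and as gcd(7, 9) = 1, exactly when 9 ∣ k.
The smallest positive such k is 9.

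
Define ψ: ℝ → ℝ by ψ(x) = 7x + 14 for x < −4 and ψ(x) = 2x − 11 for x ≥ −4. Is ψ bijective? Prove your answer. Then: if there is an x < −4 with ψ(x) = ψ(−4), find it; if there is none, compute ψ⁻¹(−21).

-33/7

Both pieces are strictly increasing (slopes 7 and 2), so each is injective on its own interval.
The left piece maps (−∞, −4) onto (−∞, −14); the right piece maps [−4, ∞) onto [−19, ∞).
These images overlap. In particular ψ(−4) = −19 (right piece), and solving 7x + 14 = −19 on the left piece gives x = −33/7 < −4.
So ψ(−33/7) = ψ(−4) with −33/7 ≠ −4, and ψ is not injective, hence not bijective. This x = −33/7 is the requested value below −4.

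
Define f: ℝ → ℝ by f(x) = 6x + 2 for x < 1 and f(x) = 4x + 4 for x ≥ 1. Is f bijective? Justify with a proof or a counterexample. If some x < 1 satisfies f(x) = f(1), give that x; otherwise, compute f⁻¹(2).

0

Both pieces are strictly increasing (slopes 6 and 4), so each is injective on its own interval.
The left piece maps (−∞, 1) onto (−∞, 8); the right piece maps [1, ∞) onto [8, ∞).
Since 8 = 8, the images partition ℝ: f is injective and surjective, hence bijective.
Because the two images are disjoint, no x < 1 has f(x) = f(1), so we compute f⁻¹(2): 2 lies in (−∞, 8), so solve 6x + 2 = 2: x = (2 − 2)/6 = 0.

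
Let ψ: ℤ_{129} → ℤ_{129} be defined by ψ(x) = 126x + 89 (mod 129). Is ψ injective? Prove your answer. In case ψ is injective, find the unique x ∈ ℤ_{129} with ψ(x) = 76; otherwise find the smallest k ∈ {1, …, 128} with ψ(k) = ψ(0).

We have gcd(126, 129) = 3 > 1. Taking a = 0 and b = 43: ψ(0) = 89 and ψ(43) = 126·43 + 89 = 5507 ≡ 89 (mod 129).
So ψ(0) = ψ(43) while 0 ≠ 43, so ψ is not injective.
Since ψ is not injective, we find the least positive k with ψ(k) = ψ(0): this means 126k ≡ 0 (mod 129), i.e. 129 ∣ 126k. Since gcd(126, 129) = 3, dividing through by 3 this holds exactly when 43 ∣ 42k, and as gcd(42, 43) = 1, exactly when 43 ∣ k.
The smallest positive such k is 43.

43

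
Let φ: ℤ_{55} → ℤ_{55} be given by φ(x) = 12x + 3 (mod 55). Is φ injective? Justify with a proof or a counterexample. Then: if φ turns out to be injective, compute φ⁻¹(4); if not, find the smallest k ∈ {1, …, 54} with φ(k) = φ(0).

Recall that φ is injective if φ(a) = φ(b) implies a = b.
If φ(a) = φ(b), then 12a ≡ 12b (mod 55). Because gcd(12, 55) = 1, we may cancel 12 to get a ≡ b (mod 55).
Therefore φ is injective.
We now compute 12⁻¹ mod 55 explicitly. Euclid's algorithm: 55 = 4·12 + 7, 12 = 1·7 + 5, 7 = 1·5 + 2, 5 = 2·2 + 1; back-substituting gives 1 = 23·12 − 5·55, so 12⁻¹ ≡ 23 (mod 55).
Since φ is injective, we find φ⁻¹(4): we need 12x ≡ 4 − 3 ≡ 1 (mod 55). Using 12⁻¹ = 23: x ≡ 23·1 = 23, so x = 23.
Check: φ(23) = 12·23 + 3 = 279 = 5·55 + 4 ≡ 4 (mod 55).

23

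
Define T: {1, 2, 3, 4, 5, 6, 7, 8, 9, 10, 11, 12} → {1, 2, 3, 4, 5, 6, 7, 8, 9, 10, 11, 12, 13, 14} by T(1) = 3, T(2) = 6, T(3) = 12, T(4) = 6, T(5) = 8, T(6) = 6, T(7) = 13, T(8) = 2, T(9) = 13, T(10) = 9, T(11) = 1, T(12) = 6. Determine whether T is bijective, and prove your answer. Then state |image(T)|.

8

T(2) = 6 = T(4) with 2 ≠ 4, so T is not injective, hence not bijective.
The image of T is {1, 2, 3, 6, 8, 9, 12, 13}, which has 8 elements.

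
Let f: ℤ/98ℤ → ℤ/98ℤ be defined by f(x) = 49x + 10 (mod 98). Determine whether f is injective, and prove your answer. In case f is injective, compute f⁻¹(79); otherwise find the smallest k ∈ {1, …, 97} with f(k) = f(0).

2

By definition, f is injective if f(x_1) = f(x_2) implies x_1 = x_2.
We have gcd(49, 98) = 49 > 1. Taking x_1 = 0 and x_2 = 2: f(0) = 10 and f(2) = 49·2 + 10 = 108 ≡ 10 (mod 98).
So f(0) = f(2) while 0 ≠ 2, so f is not injective.
Since f is not injective, we find the least positive k with f(k) = f(0): this means 49k ≡ 0 (mod 98), i.e. 98 ∣ 49k. Since gcd(49, 98) = 49, dividing through by 49 this holds exactly when 2 ∣ k.
The smallest positive such k is 2.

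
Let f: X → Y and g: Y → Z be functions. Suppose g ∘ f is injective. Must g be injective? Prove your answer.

not injective

No. Take X = {1}, Y = {1, 2}, Z = {1, 2}, f(a) = a for each a ∈ X, and g(b) = 1 if b ∈ {1, 2} else g(b) = b.
Then g ∘ f = f is injective (X ⊂ Y and f is the inclusion), but g(1) = g(2) = 1 with 1 ≠ 2, so g is not injective.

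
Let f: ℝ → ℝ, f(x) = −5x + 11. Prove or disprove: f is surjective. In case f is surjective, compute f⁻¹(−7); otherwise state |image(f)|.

18/5

Recall: surjectivity means every element of the codomain has a preimage under f.
For any y ∈ ℝ, x = (y − 11)/(−5) satisfies f(x) = y.
Therefore f is surjective.
Since f is surjective, we compute f⁻¹(−7) = (−7 − 11)/(−5) = 18/5.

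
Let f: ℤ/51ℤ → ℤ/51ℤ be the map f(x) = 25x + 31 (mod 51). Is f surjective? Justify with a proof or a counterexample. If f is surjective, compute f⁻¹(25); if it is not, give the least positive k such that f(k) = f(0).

12

Since gcd(25, 51) = 1, 25 is invertible modulo 51. Euclid's algorithm: 51 = 2·25 + 1; back-substituting gives 1 = 49·25 − 24·51, so 25⁻¹ ≡ 49 (mod 51).
Then y ↦ 49(y − 31) is a two-sided inverse to f, so every y ∈ ℤ/51ℤ has a preimage.
Therefore f is surjective.
Since f is surjective, we find f⁻¹(25): we need 25x ≡ 25 − 31 ≡ 45 (mod 51). Using 25⁻¹ = 49: x ≡ 49·45 = 2205 = 43·51 + 12, so x = 12.
Check: f(12) = 25·12 + 31 = 331 = 6·51 + 25 ≡ 25 (mod 51).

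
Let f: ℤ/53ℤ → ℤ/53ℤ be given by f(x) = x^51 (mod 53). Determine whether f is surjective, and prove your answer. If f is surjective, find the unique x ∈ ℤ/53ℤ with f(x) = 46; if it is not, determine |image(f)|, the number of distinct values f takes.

15

Since 53 is prime, the nonzero elements of ℤ/53ℤ form a cyclic group of order 52.
As gcd(51, 52) = 1, raising to the 51st power is a bijection on this group: if a^51 ≡ b^51 then (ab^{−1})^51 = 1, and the only element of order dividing gcd(51, 52) = 1 is 1, so a = b.
With f(0) = 0 this makes f injective on all of ℤ/53ℤ, hence bijective (finite equal-size domain and codomain). In particular f is surjective.
Since f is surjective, we find the preimage of 46. The inverse of x ↦ x^51 on (ℤ/53ℤ)^× is x ↦ x^51, because 51·51 = 2601 = 50·52 + 1 ≡ 1 (mod 52) and x^{52} = 1 for x ≠ 0 (Fermat). So f⁻¹(46) = 46^51 mod 53.
Repeated squaring mod 53: 46^1 ≡ 46, 46^2 ≡ 46² = 2116 ≡ 49, 46^4 ≡ 49² = 2401 ≡ 16, 46^8 ≡ 16² = 256 ≡ 44, 46^16 ≡ 44² = 1936 ≡ 28, 46^32 ≡ 28² = 784 ≡ 42. Since 51 = 32 + 16 + 2 + 1, 46^51 ≡ 42·28·49·46: 42·28 = 1176 ≡ 10, then 10·49 = 490 ≡ 13, then 13·46 = 598 ≡ 15. So 46^51 ≡ 15 (mod 53).
Hence f⁻¹(46) = 15.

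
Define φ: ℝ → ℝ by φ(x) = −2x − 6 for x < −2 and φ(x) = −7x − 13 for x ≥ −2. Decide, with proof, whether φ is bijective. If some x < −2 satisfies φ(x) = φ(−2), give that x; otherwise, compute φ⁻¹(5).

-7/2

Both pieces are strictly decreasing (slopes −2 and −7), so each is injective on its own interval.
The left piece maps (−∞, −2) onto (−2, ∞); the right piece maps [−2, ∞) onto (−∞, 1].
These images overlap. In particular φ(−2) = 1 (right piece), and solving −2x − 6 = 1 on the left piece gives x = −7/2 < −2.
So φ(−7/2) = φ(−2) with −7/2 ≠ −2, and φ is not injective, hence not bijective. This x = −7/2 is the requested value below −2.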